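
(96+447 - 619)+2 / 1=-74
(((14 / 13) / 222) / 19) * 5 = 35 / 27417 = 0.00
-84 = -84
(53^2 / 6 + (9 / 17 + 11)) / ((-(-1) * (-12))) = -48929 / 1224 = -39.97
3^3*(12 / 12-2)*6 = -162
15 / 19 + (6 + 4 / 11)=1495 / 209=7.15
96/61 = 1.57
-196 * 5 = -980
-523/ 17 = -30.76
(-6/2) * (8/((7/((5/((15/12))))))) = -96/7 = -13.71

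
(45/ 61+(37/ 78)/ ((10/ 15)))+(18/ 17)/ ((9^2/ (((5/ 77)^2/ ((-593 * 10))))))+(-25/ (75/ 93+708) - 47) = -244165227267224453/ 5356141833870828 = -45.59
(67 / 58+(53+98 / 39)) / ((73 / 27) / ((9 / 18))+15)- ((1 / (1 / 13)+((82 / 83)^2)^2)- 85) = 73.82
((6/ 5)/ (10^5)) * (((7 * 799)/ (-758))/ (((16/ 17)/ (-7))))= 1996701/ 3032000000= 0.00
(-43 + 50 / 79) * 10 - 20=-35050 / 79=-443.67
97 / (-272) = -97 / 272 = -0.36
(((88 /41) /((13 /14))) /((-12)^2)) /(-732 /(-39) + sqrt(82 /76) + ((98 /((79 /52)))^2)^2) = 999181046623052111883585752 /1077787056175286757385865072882340447- 1518625918716467561 * sqrt(1558) /1077787056175286757385865072882340447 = 0.00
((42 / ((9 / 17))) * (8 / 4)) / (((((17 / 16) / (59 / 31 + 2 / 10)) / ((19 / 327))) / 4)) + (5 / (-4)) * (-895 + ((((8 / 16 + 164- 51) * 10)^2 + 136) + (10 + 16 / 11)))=-2691679438697 / 1672605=-1609273.82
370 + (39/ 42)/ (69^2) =24661993/ 66654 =370.00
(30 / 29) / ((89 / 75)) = 2250 / 2581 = 0.87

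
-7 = -7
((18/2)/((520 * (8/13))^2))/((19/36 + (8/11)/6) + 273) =891/2774144000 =0.00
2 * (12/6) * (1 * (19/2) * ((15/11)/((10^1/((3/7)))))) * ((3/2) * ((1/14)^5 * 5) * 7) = 0.00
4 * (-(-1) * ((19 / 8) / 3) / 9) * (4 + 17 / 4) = 209 / 72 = 2.90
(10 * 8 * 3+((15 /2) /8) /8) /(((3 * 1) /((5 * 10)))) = 256125 /64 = 4001.95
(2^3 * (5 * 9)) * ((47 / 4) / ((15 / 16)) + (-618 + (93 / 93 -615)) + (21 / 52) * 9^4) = 6693186 / 13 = 514860.46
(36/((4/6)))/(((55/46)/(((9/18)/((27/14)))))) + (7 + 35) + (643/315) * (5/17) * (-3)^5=-603329/6545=-92.18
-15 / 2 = -7.50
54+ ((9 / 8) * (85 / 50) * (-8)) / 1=387 / 10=38.70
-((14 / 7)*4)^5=-32768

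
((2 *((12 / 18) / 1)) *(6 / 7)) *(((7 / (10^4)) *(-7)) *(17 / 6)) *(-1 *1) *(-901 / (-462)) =15317 / 495000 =0.03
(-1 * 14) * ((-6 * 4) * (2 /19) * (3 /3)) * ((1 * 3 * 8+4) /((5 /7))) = 131712 /95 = 1386.44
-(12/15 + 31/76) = -459/380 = -1.21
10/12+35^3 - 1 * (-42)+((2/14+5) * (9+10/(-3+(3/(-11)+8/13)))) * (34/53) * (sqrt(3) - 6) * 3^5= 29594484 * sqrt(3)/7049+749765419/42294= 24999.30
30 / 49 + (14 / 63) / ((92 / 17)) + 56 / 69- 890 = -18024823 / 20286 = -888.54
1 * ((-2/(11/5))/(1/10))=-9.09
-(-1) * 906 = 906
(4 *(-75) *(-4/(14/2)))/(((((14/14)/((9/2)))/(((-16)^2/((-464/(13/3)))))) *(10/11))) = -411840/203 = -2028.77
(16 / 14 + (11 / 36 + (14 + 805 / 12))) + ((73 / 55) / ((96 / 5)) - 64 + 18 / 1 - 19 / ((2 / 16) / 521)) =-1755350131 / 22176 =-79155.40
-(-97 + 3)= 94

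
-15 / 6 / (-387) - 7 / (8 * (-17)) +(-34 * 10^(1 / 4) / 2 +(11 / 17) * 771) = 26260225 / 52632 - 17 * 10^(1 / 4) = 468.71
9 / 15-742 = -3707 / 5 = -741.40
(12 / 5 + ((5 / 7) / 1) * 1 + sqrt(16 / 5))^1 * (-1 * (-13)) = 52 * sqrt(5) / 5 + 1417 / 35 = 63.74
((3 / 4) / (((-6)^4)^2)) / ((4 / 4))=1 / 2239488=0.00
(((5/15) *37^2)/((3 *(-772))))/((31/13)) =-17797/215388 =-0.08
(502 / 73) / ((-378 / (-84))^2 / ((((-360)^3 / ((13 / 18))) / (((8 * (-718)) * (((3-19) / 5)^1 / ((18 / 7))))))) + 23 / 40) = 7319160000 / 609610663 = 12.01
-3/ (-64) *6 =9/ 32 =0.28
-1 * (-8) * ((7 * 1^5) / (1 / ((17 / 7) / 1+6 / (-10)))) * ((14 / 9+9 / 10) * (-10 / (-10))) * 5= 56576 / 45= 1257.24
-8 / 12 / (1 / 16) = -32 / 3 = -10.67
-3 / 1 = -3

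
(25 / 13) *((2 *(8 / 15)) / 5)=16 / 39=0.41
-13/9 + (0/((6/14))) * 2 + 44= 42.56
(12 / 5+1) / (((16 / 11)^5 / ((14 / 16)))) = 19165069 / 41943040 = 0.46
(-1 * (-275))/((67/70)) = 19250/67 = 287.31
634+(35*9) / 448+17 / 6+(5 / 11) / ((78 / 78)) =1347437 / 2112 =637.99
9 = 9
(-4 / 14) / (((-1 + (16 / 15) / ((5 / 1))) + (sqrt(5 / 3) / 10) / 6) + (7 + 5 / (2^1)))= -0.03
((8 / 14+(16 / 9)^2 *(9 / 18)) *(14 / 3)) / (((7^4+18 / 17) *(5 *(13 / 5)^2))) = 41480 / 335394189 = 0.00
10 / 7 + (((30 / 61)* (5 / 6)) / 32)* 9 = 21095 / 13664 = 1.54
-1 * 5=-5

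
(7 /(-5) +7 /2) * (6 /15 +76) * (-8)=-32088 /25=-1283.52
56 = 56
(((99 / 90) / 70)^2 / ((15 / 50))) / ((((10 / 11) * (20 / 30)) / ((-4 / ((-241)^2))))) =-1331 / 14229845000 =-0.00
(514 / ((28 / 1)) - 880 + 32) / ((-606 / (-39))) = -1495 / 28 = -53.39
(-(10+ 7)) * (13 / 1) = -221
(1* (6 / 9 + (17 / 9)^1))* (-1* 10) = -230 / 9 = -25.56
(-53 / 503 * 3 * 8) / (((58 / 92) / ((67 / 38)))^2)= -3020594232 / 152711303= -19.78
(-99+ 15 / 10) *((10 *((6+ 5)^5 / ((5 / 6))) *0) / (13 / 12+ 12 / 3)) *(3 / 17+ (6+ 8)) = 0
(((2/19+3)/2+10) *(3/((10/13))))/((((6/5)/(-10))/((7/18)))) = -199745/1368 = -146.01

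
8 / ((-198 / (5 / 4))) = -5 / 99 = -0.05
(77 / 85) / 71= 77 / 6035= 0.01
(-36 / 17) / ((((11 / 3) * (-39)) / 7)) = 252 / 2431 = 0.10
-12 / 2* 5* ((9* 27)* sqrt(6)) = -17856.78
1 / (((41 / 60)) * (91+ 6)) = 60 / 3977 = 0.02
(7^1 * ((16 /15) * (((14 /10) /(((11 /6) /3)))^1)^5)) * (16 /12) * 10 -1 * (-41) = 3182316943919 /503284375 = 6323.10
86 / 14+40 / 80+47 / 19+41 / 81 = 207331 / 21546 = 9.62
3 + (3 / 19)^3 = 20604 / 6859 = 3.00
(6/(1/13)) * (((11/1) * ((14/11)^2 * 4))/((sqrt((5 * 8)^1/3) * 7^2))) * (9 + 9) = 5616 * sqrt(30)/55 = 559.27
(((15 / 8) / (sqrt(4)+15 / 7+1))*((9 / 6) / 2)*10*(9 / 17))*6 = 4725 / 544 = 8.69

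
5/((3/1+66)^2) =5/4761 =0.00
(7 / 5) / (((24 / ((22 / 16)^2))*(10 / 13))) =0.14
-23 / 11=-2.09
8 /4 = 2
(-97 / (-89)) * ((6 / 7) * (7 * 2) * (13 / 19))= 15132 / 1691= 8.95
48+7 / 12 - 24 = 295 / 12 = 24.58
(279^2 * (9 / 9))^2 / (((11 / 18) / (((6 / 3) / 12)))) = 18177663843 / 11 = 1652514894.82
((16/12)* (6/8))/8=1/8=0.12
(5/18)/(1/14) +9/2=8.39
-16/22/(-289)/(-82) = -4/130339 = -0.00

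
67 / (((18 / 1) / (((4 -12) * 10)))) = -2680 / 9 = -297.78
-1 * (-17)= 17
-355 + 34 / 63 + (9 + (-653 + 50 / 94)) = -2954866 / 2961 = -997.93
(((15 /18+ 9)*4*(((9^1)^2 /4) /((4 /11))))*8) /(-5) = -17523 /5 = -3504.60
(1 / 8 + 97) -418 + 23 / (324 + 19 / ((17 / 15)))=-14867503 / 46344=-320.81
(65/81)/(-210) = -0.00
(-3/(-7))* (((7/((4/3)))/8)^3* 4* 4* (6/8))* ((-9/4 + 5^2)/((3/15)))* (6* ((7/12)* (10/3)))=63206325/32768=1928.90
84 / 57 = 28 / 19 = 1.47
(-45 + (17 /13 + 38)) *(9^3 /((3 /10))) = -179820 /13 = -13832.31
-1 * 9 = -9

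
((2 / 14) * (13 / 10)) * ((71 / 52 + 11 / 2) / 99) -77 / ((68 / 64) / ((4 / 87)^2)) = -7944133 / 56616120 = -0.14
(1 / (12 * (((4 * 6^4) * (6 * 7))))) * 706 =353 / 1306368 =0.00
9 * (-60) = -540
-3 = -3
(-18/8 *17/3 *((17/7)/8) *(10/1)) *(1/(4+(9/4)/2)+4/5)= -44217/1148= -38.52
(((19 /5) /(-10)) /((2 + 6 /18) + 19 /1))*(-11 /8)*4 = 627 /6400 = 0.10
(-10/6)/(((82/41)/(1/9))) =-0.09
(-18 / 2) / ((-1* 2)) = 9 / 2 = 4.50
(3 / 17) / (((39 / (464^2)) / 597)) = 128531712 / 221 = 581591.46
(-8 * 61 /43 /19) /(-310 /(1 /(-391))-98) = -61 /12368563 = -0.00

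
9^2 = 81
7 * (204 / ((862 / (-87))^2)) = 2702133 / 185761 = 14.55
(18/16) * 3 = 27/8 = 3.38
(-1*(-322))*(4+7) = 3542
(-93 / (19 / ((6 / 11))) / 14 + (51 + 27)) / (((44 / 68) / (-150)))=-18037.61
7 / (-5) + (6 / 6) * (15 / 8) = 19 / 40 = 0.48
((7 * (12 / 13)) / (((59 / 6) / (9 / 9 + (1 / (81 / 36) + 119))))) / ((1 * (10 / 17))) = 515984 / 3835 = 134.55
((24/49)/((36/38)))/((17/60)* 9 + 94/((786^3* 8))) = 246031079040/1213483563859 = 0.20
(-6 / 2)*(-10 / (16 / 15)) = 225 / 8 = 28.12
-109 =-109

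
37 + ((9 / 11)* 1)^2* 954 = 81751 / 121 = 675.63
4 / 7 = 0.57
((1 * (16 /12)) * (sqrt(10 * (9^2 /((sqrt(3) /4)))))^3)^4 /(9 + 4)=135413275557888000000 /13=10416405812145230769.23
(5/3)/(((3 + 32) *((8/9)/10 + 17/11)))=165/5663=0.03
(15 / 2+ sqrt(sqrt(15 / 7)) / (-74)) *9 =-9 *15^(1 / 4) *7^(3 / 4) / 518+ 135 / 2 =67.35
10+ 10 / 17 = 180 / 17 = 10.59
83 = 83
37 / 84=0.44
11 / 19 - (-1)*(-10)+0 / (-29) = -179 / 19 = -9.42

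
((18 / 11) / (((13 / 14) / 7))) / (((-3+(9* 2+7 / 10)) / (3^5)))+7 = 4443677 / 22451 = 197.93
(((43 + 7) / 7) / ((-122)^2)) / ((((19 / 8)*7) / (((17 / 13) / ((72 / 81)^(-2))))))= 108800 / 3647856303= 0.00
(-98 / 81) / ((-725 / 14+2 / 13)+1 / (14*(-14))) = 249704 / 10657251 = 0.02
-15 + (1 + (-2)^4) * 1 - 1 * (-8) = 10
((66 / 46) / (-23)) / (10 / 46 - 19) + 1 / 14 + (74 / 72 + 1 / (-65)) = 1638281 / 1506960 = 1.09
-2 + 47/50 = -53/50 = -1.06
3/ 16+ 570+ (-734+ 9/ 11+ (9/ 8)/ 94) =-674095/ 4136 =-162.98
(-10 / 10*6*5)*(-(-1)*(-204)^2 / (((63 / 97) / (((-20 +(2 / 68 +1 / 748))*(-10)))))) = -29557335600 / 77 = -383861501.30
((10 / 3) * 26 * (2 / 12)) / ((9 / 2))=260 / 81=3.21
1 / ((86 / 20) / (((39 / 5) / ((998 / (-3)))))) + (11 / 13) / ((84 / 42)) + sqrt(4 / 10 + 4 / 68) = 232985 / 557882 + sqrt(3315) / 85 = 1.09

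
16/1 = 16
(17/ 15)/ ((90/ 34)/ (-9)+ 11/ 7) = 2023/ 2280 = 0.89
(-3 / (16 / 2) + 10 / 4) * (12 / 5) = 51 / 10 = 5.10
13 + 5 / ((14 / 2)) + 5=131 / 7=18.71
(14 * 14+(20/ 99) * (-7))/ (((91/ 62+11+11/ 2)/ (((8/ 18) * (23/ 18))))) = 27470464/ 4466583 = 6.15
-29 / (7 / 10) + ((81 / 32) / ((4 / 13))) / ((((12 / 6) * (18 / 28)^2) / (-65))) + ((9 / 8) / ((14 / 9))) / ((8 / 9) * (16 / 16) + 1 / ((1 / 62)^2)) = -688.38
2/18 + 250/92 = 1171/414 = 2.83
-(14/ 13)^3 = -2744/ 2197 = -1.25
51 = 51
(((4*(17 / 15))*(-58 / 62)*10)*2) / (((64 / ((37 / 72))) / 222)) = -674917 / 4464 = -151.19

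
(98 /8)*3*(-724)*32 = -851424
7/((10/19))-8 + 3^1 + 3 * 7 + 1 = 303/10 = 30.30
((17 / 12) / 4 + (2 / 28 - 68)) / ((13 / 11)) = -249755 / 4368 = -57.18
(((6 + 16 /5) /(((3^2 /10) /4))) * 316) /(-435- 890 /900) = -1162880 /39239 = -29.64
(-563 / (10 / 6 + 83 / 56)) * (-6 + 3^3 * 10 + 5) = -25443096 / 529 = -48096.59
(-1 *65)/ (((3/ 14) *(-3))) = 910/ 9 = 101.11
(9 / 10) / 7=9 / 70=0.13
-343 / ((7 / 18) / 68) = -59976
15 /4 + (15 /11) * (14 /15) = 221 /44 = 5.02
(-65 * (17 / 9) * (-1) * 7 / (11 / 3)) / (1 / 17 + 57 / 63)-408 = -623407 / 3784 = -164.75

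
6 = 6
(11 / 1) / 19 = 11 / 19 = 0.58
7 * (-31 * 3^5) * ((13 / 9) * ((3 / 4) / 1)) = -228501 / 4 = -57125.25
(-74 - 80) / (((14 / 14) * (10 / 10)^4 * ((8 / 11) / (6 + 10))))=-3388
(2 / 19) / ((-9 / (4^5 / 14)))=-1024 / 1197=-0.86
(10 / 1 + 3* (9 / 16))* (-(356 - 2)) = -4137.38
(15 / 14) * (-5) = -75 / 14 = -5.36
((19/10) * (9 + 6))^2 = 3249/4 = 812.25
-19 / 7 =-2.71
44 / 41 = 1.07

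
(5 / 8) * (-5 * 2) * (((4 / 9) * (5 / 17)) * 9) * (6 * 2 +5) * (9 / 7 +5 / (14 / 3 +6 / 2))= -39000 / 161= -242.24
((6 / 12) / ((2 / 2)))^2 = 1 / 4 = 0.25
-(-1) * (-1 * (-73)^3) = 389017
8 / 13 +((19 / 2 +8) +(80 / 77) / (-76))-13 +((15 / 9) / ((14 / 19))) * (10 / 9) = 1117249 / 146718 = 7.61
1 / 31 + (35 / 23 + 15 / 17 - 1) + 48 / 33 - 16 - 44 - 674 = -97479508 / 133331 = -731.11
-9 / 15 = -0.60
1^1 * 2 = 2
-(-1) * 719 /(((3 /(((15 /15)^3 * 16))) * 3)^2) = 184064 /81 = 2272.40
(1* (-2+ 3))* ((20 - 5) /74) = 15 /74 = 0.20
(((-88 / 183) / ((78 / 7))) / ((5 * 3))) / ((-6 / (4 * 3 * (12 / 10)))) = 1232 / 178425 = 0.01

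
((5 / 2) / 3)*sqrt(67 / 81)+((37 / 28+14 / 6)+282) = 5*sqrt(67) / 54+23995 / 84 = 286.41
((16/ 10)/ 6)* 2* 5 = 2.67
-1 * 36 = -36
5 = 5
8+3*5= 23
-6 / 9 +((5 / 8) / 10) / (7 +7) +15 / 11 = 5185 / 7392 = 0.70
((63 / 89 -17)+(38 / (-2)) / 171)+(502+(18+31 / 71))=28664882 / 56871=504.03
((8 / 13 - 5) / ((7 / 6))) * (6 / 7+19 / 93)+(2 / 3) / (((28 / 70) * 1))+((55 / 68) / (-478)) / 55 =-4472187089 / 1925569464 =-2.32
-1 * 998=-998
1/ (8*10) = 1/ 80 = 0.01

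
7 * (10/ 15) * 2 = 28/ 3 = 9.33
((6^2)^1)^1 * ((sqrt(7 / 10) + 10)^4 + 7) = 72504 * sqrt(70) / 5 + 9384741 / 25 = 496712.04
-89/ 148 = -0.60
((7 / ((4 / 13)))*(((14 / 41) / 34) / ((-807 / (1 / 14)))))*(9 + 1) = -455 / 2249916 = -0.00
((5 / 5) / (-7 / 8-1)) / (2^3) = -0.07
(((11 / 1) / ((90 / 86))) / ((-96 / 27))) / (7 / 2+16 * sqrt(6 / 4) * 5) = 3311 / 3068080 - 473 * sqrt(6) / 38351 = -0.03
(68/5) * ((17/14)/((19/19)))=578/35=16.51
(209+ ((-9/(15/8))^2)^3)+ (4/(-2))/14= 1360564582/109375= 12439.45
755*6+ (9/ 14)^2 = 887961/ 196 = 4530.41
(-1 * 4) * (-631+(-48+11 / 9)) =24400 / 9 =2711.11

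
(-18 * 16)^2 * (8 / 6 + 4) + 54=442422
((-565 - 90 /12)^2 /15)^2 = 477440708.51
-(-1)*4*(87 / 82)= 174 / 41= 4.24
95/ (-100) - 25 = -519/ 20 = -25.95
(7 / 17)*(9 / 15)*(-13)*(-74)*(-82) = -1656564 / 85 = -19488.99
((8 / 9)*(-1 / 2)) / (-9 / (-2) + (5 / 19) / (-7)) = -1064 / 10683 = -0.10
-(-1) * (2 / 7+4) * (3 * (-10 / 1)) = -900 / 7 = -128.57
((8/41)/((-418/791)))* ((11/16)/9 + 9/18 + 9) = -1090789/308484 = -3.54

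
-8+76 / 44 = -69 / 11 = -6.27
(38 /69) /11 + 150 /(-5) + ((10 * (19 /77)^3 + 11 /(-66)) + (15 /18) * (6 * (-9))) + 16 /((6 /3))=-1406328243 /21000518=-66.97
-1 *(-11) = 11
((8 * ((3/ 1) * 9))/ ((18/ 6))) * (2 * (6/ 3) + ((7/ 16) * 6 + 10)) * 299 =357903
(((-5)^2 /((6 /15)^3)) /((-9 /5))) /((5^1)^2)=-625 /72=-8.68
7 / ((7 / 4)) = 4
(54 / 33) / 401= 18 / 4411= 0.00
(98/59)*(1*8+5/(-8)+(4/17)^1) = 12.64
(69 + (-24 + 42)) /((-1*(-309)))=0.28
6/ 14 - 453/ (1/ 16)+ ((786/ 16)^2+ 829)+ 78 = -1759433/ 448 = -3927.31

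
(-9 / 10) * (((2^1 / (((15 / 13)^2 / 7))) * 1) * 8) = -9464 / 125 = -75.71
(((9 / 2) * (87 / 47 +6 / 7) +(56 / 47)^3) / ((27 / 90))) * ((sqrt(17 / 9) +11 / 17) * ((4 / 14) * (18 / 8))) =3328478175 / 172969118 +100862975 * sqrt(17) / 10174654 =60.12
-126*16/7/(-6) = 48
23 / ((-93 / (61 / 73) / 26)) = -36478 / 6789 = -5.37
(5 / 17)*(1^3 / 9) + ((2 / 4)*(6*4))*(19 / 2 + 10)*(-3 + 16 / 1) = 465431 / 153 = 3042.03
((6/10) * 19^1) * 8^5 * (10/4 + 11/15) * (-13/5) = -392544256/125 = -3140354.05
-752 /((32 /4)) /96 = -47 /48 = -0.98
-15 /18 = -5 /6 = -0.83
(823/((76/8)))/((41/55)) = 90530/779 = 116.21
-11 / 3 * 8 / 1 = -88 / 3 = -29.33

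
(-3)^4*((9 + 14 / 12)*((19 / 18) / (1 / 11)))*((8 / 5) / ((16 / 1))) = 38247 / 40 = 956.18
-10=-10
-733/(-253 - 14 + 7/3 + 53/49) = 107751/38747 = 2.78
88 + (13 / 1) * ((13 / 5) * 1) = 609 / 5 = 121.80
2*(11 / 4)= 11 / 2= 5.50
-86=-86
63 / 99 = 0.64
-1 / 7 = -0.14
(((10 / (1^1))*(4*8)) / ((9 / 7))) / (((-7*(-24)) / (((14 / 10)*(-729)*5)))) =-7560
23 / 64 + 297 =19031 / 64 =297.36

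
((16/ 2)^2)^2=4096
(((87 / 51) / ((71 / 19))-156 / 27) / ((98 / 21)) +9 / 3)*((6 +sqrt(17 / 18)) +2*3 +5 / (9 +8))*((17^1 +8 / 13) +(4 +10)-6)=3488249*sqrt(34) / 439348 +2187132123 / 3734458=631.96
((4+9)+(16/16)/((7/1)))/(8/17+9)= 1.39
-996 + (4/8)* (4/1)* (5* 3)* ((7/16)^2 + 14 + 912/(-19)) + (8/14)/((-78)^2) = -2739611383/1362816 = -2010.26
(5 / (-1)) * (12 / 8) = -15 / 2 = -7.50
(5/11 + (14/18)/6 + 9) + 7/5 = 32623/2970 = 10.98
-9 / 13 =-0.69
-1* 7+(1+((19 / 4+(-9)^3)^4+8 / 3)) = 211307657478083 / 768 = 275140179007.92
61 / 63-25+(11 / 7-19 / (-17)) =-22858 / 1071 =-21.34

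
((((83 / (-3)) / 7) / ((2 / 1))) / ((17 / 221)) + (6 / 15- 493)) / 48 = -108841 / 10080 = -10.80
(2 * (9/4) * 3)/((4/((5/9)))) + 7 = 71/8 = 8.88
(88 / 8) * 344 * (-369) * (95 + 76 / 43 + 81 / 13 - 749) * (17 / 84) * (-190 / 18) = -526047053950 / 273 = -1926912285.53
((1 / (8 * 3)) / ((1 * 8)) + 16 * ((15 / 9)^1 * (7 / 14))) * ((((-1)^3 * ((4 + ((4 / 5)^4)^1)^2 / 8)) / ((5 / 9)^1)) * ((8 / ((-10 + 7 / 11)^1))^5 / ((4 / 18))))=119.54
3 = 3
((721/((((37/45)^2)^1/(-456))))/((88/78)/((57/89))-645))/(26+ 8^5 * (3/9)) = 2220014733300/32148993279953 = 0.07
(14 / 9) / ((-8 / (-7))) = 49 / 36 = 1.36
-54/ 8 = -27/ 4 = -6.75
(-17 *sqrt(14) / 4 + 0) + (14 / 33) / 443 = 14 / 14619 - 17 *sqrt(14) / 4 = -15.90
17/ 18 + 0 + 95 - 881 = -14131/ 18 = -785.06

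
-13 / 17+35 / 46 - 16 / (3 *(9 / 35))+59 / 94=-9981592 / 496179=-20.12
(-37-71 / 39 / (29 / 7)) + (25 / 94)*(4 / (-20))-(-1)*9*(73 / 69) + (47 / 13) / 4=-132369845 / 4890444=-27.07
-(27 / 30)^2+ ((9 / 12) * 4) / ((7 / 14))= 519 / 100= 5.19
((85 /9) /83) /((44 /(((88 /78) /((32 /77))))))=6545 /932256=0.01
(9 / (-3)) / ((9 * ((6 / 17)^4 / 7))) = -584647 / 3888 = -150.37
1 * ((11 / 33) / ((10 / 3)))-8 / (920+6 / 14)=5883 / 64430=0.09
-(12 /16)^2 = -9 /16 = -0.56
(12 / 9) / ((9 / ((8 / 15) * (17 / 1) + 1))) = 604 / 405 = 1.49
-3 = -3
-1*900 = -900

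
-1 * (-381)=381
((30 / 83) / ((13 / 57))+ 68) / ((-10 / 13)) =-37541 / 415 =-90.46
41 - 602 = -561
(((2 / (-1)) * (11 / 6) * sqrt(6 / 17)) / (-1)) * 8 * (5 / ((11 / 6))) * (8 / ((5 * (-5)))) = -128 * sqrt(102) / 85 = -15.21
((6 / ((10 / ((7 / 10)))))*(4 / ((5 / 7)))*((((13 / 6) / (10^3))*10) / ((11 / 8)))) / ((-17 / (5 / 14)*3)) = -91 / 350625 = -0.00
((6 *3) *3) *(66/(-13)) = -3564/13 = -274.15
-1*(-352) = 352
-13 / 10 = -1.30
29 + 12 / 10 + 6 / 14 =1072 / 35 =30.63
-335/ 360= -67/ 72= -0.93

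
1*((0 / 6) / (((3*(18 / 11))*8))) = 0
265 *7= 1855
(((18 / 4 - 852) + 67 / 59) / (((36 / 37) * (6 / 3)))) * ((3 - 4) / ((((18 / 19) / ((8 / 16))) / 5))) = 351046565 / 305856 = 1147.75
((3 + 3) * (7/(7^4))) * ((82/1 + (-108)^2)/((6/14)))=3356/7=479.43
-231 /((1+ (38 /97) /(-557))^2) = -32110461251 /138810861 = -231.33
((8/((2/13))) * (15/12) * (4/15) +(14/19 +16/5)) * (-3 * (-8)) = 48496/95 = 510.48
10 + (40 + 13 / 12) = 51.08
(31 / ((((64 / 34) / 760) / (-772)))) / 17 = -568385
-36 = -36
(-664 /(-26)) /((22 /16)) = 2656 /143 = 18.57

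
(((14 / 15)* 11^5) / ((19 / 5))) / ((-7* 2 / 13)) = -2093663 / 57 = -36730.93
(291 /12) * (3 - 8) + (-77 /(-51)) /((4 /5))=-12175 /102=-119.36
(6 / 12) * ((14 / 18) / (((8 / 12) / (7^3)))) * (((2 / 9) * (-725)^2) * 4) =2524051250 / 27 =93483379.63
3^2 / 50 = 9 / 50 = 0.18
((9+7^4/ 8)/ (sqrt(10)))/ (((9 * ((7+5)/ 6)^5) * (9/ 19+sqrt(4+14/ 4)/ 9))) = -892753 * sqrt(3)/ 1972992+1268649 * sqrt(10)/ 3288320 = 0.44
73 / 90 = 0.81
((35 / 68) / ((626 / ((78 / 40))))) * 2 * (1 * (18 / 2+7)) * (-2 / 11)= -546 / 58531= -0.01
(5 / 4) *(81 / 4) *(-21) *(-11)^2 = -1029105 / 16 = -64319.06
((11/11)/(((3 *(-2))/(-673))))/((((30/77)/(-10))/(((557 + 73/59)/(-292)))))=213347057/38763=5503.88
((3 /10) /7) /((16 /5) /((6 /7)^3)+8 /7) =81 /11764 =0.01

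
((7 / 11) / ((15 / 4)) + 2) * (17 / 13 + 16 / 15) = 165754 / 32175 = 5.15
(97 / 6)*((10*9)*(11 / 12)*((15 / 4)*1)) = 5001.56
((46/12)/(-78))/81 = -23/37908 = -0.00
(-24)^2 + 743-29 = 1290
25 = 25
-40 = -40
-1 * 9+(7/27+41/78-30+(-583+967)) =242741/702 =345.78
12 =12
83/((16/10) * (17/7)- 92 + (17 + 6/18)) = -8715/7432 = -1.17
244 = 244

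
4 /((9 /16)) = 64 /9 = 7.11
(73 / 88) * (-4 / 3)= -73 / 66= -1.11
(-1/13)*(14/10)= -7/65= -0.11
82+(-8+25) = 99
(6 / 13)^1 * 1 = 6 / 13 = 0.46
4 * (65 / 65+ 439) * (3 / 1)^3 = 47520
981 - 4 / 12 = 980.67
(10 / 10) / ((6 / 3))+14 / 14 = 3 / 2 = 1.50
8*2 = 16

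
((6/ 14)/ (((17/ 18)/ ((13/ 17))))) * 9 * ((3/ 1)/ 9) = 2106/ 2023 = 1.04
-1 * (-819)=819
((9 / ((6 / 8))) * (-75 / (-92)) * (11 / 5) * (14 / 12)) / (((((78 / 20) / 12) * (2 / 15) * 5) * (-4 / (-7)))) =121275 / 598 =202.80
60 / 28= 15 / 7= 2.14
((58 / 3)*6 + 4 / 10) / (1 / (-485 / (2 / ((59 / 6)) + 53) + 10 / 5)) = -13000134 / 15695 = -828.30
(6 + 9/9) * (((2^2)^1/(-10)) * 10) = -28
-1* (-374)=374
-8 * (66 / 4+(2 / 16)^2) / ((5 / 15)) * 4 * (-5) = 15855 / 2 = 7927.50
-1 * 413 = -413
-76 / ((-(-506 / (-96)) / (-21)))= -76608 / 253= -302.80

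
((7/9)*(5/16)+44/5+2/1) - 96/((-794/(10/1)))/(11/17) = 40597217/3144240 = 12.91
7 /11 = 0.64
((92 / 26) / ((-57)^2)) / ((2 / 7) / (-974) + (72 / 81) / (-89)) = -13956446 / 131746589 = -0.11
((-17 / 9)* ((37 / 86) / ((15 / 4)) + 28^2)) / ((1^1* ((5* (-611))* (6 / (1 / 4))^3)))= 4298909 / 122579308800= 0.00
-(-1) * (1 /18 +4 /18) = 5 /18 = 0.28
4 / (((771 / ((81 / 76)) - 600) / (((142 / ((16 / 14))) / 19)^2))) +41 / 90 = 8137751 / 4418640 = 1.84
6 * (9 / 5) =54 / 5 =10.80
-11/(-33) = 1/3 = 0.33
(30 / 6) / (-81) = -5 / 81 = -0.06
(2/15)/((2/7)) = 7/15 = 0.47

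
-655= -655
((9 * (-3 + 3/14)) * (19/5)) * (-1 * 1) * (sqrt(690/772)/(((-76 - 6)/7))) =-6669 * sqrt(133170)/316520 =-7.69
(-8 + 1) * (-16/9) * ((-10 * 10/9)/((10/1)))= -13.83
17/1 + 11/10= 181/10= 18.10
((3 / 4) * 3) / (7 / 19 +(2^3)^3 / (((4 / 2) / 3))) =171 / 58396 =0.00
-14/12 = -7/6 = -1.17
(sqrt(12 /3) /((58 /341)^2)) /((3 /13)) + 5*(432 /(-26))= 14201809 /65598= 216.50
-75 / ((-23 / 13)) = 975 / 23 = 42.39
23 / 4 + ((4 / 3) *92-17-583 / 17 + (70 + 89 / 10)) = 159143 / 1020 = 156.02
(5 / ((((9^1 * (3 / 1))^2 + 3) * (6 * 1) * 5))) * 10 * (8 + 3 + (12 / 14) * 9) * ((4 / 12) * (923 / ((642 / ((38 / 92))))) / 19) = 604565 / 1361897712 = 0.00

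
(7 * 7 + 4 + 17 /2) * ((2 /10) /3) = 41 /10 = 4.10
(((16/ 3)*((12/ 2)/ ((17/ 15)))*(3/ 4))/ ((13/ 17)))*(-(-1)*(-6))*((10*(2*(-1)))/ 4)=10800/ 13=830.77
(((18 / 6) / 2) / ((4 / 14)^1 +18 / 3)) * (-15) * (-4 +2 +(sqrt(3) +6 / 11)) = 630 / 121- 315 * sqrt(3) / 88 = -0.99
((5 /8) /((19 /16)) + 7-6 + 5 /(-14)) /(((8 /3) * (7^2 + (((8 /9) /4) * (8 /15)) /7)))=125955 /14081584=0.01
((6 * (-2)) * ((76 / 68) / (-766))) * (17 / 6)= 19 / 383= 0.05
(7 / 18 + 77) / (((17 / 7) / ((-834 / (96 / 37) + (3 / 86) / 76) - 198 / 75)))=-1032712584127 / 100000800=-10327.04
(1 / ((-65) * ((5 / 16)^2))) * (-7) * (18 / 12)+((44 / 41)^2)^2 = 13686301568 / 4591861625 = 2.98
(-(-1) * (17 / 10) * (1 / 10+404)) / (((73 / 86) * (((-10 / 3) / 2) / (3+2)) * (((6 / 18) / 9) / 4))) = -478543302 / 1825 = -262215.51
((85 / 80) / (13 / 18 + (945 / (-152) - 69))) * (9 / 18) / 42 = -969 / 5706904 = -0.00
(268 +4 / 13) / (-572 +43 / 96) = -334848 / 713297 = -0.47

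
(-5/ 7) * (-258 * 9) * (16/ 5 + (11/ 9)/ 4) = 81399/ 14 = 5814.21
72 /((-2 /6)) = -216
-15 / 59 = -0.25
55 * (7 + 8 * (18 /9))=1265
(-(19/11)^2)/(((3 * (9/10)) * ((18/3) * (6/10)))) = -9025/29403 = -0.31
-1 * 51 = -51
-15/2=-7.50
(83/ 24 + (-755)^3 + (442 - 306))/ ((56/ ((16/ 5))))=-10328849653/ 420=-24592499.17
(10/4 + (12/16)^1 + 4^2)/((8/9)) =693/32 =21.66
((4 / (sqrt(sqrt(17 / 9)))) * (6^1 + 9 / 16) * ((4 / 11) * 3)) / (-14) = -45 * 17^(3 / 4) * sqrt(3) / 374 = -1.74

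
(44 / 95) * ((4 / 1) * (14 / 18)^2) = 8624 / 7695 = 1.12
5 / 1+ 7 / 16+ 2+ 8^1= 15.44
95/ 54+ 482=26123/ 54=483.76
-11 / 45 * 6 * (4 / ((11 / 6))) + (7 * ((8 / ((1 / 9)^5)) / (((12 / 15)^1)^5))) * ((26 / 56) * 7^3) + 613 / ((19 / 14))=78167058204897 / 48640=1607053005.86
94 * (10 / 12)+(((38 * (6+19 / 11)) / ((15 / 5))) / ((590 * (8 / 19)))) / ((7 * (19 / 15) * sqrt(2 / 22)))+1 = 79.48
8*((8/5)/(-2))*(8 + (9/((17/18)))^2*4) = -3433216/1445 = -2375.93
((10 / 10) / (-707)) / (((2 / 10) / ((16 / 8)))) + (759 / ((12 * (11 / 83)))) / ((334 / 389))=525005547 / 944552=555.82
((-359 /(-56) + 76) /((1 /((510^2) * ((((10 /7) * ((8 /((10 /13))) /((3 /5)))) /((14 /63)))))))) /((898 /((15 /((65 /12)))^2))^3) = 188432142549120000 /126680133468161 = 1487.46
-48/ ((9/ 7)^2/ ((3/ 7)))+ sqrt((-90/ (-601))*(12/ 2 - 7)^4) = -112/ 9+ 3*sqrt(6010)/ 601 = -12.06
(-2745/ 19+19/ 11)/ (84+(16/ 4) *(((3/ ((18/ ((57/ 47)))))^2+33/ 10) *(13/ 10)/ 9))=-29656487700/ 17852568283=-1.66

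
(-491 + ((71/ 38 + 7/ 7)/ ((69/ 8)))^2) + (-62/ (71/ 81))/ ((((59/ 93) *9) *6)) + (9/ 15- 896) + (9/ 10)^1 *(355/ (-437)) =-100010277296981/ 71997222690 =-1389.09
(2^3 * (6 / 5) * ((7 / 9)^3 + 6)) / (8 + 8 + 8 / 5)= 9434 / 2673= 3.53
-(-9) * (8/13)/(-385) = -72/5005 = -0.01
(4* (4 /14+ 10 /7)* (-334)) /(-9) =5344 /21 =254.48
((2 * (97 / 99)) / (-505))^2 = 37636 / 2499500025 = 0.00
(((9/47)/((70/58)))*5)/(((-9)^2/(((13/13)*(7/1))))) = 29/423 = 0.07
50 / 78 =0.64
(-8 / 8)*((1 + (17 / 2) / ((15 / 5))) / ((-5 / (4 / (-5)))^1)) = -46 / 75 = -0.61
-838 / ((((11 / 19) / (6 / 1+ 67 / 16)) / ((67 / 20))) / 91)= -7911729371 / 1760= -4495300.78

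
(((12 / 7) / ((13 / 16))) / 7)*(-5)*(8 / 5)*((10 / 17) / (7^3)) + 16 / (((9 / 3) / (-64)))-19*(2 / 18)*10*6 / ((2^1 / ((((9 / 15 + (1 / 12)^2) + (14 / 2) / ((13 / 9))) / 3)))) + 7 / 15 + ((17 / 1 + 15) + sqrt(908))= -5102522241521 / 12034484280 + 2*sqrt(227)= -393.86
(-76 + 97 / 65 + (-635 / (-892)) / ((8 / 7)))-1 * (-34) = -18500163 / 463840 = -39.88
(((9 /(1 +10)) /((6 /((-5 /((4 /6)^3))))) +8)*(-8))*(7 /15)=-7021 /330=-21.28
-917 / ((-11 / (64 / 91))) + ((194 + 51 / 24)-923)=-764473 / 1144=-668.25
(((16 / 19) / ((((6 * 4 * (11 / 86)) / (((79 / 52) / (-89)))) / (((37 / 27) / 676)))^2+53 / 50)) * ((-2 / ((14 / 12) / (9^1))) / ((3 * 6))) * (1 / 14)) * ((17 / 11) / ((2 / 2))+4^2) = -7317506090767200 / 63660178746180103446122533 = -0.00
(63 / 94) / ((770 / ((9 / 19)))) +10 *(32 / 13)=62868253 / 2553980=24.62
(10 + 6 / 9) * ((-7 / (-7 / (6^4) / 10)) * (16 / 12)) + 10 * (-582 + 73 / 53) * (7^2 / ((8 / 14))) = -33237775 / 106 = -313563.92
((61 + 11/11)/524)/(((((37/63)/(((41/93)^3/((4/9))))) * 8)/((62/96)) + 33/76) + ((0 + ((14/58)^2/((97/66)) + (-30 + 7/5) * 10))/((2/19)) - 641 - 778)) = -1495549998922/51791039691752233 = -0.00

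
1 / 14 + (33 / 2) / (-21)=-5 / 7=-0.71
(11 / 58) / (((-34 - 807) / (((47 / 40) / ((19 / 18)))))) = -4653 / 18535640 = -0.00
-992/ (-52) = 19.08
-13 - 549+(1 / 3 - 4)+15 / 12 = -6773 / 12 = -564.42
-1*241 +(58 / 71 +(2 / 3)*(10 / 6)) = -152767 / 639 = -239.07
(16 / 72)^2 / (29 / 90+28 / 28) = 40 / 1071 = 0.04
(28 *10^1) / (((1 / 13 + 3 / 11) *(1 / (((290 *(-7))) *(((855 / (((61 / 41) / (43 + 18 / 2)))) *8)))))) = -23706279717120 / 61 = -388627536346.23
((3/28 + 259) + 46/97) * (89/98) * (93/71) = 5835475371/18897928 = 308.79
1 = 1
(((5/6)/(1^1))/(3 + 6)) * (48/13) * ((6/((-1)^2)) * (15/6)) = 200/39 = 5.13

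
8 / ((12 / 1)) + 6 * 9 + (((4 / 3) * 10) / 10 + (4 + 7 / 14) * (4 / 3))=62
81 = 81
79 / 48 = 1.65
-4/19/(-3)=4/57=0.07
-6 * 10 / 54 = -10 / 9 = -1.11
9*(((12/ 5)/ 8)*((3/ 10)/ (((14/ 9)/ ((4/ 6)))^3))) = 2187/ 34300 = 0.06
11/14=0.79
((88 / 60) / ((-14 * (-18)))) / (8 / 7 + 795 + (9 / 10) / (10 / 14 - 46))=3487 / 476981163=0.00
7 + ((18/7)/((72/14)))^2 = 29/4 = 7.25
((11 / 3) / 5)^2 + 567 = 127696 / 225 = 567.54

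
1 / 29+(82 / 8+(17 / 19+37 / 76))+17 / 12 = 86503 / 6612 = 13.08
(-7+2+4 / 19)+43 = 726 / 19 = 38.21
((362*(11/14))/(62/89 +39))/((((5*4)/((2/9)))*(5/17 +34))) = 273853/117966870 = 0.00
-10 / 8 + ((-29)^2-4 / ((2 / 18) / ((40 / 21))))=21593 / 28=771.18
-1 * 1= -1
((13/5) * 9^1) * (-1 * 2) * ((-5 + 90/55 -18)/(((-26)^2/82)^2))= 711063/48334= 14.71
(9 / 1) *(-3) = -27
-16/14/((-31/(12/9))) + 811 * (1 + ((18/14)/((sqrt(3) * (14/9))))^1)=21897 * sqrt(3)/98 + 527993/651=1198.06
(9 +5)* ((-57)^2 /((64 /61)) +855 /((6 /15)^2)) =3781323 /32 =118166.34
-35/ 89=-0.39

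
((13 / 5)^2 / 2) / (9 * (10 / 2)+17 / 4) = 338 / 4925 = 0.07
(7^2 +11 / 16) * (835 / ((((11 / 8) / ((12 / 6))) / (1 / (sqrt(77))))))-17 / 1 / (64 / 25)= -425 / 64 +663825 * sqrt(77) / 847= 6870.62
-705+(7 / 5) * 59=-3112 / 5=-622.40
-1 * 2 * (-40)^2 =-3200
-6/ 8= -3/ 4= -0.75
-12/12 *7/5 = -7/5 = -1.40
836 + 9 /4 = 3353 /4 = 838.25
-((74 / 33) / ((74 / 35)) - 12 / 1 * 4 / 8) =163 / 33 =4.94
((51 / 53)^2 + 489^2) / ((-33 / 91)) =-20374702530 / 30899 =-659396.83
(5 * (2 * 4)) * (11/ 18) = 220/ 9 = 24.44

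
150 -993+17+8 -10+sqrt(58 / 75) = -827.12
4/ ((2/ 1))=2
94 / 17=5.53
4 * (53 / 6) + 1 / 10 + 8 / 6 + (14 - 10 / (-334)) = 254491 / 5010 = 50.80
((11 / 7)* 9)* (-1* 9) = -891 / 7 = -127.29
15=15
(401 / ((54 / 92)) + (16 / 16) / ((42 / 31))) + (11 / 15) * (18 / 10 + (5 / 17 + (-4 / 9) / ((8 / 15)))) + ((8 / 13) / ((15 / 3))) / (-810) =429081056 / 626535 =684.85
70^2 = 4900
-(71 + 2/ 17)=-1209/ 17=-71.12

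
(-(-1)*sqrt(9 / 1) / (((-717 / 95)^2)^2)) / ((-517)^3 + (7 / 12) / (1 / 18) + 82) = -8573750 / 1281454236604451673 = -0.00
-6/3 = -2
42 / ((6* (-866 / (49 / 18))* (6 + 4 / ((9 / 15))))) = -343 / 197448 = -0.00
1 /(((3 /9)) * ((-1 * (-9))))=1 /3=0.33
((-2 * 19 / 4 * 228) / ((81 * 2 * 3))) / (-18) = 361 / 1458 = 0.25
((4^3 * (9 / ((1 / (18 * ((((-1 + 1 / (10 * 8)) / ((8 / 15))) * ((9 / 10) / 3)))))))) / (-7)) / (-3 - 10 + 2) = -57591 / 770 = -74.79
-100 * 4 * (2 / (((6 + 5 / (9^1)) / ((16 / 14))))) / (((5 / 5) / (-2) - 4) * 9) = 12800 / 3717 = 3.44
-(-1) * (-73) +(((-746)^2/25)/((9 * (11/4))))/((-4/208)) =-115936003/2475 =-46842.83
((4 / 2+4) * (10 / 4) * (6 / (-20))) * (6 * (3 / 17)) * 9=-729 / 17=-42.88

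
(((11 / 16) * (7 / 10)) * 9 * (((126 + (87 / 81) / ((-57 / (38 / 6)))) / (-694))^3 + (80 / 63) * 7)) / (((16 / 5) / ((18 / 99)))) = 298229833997032637 / 136425227925768192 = 2.19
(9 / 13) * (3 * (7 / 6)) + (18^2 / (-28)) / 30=927 / 455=2.04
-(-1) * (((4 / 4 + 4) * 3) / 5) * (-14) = -42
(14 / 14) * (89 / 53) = 89 / 53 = 1.68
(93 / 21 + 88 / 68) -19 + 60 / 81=-12.54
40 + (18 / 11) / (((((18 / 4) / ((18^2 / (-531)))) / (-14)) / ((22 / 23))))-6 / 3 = 55598 / 1357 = 40.97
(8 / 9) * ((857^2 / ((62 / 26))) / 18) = 38191348 / 2511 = 15209.62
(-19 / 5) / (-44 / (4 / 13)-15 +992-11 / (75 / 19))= -285 / 62341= -0.00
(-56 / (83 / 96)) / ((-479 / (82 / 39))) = 146944 / 516841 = 0.28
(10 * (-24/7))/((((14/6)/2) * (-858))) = 240/7007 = 0.03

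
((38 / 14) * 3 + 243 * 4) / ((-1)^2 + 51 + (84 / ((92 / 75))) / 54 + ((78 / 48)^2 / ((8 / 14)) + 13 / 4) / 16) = 1939083264 / 106357181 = 18.23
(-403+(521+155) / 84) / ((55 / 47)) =-35438 / 105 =-337.50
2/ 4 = 0.50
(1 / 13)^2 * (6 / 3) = 2 / 169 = 0.01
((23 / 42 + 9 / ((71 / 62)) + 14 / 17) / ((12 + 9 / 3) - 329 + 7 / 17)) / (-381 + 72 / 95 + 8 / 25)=222262475 / 2868827890446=0.00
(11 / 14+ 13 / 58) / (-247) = -0.00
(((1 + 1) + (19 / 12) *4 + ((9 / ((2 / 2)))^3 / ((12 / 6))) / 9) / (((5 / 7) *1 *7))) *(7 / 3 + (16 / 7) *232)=655441 / 126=5201.91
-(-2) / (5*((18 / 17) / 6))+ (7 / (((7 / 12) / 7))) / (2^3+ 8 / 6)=169 / 15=11.27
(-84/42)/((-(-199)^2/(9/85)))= 0.00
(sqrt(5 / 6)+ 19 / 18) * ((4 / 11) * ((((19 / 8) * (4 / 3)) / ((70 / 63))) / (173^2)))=19 * sqrt(30) / 3292190+ 361 / 9876570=0.00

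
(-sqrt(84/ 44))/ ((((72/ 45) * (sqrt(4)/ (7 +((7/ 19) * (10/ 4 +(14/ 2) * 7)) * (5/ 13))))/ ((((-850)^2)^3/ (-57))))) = 416219848259277343750 * sqrt(231)/ 154869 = 40847387224944080.03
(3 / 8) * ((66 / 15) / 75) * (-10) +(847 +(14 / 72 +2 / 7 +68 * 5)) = 7479739 / 6300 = 1187.26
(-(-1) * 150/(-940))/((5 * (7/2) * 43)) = -3/14147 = -0.00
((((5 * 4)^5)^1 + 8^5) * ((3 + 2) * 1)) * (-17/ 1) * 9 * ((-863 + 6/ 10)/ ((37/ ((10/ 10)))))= 2132773429248/ 37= 57642525114.81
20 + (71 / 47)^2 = 49221 / 2209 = 22.28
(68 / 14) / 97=34 / 679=0.05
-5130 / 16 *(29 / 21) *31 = -768645 / 56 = -13725.80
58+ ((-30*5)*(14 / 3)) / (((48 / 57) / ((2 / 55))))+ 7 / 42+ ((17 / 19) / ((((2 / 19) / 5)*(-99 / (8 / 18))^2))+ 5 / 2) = 48331873 / 1587762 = 30.44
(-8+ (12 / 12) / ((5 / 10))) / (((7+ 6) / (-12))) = 72 / 13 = 5.54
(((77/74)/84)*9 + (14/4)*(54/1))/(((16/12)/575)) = 96560325/1184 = 81554.33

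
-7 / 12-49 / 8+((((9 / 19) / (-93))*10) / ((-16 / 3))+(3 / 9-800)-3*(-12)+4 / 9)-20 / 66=-179650135 / 233244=-770.22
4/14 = 0.29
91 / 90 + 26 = 27.01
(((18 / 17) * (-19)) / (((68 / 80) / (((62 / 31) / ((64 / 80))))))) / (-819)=1900 / 26299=0.07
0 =0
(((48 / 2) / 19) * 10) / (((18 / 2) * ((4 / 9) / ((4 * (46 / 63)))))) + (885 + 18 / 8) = 1430771 / 1596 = 896.47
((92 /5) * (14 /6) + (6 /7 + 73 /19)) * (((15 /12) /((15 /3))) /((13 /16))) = 380108 /25935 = 14.66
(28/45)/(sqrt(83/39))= 28*sqrt(3237)/3735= 0.43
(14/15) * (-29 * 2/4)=-203/15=-13.53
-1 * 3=-3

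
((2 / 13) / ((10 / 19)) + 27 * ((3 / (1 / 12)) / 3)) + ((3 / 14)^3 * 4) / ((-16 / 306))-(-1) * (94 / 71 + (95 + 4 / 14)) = 10641170027 / 25327120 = 420.15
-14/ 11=-1.27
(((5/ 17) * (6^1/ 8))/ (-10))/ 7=-3/ 952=-0.00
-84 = -84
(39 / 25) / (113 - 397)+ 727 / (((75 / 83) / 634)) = 10864758979 / 21300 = 510082.58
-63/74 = -0.85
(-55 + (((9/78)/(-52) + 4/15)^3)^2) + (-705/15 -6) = -7513288823020295830829080391/69567709406366306304000000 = -108.00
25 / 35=5 / 7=0.71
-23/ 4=-5.75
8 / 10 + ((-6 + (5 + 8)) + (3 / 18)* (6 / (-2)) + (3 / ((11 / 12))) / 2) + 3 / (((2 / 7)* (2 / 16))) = 10223 / 110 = 92.94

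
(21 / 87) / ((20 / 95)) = 133 / 116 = 1.15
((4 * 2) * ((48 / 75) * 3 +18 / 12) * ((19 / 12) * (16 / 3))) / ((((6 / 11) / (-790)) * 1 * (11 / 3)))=-456304 / 5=-91260.80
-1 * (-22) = 22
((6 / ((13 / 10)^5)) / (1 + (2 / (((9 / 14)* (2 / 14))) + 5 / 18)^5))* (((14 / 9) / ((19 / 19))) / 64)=1102248000 / 146463487098600529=0.00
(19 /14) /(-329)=-19 /4606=-0.00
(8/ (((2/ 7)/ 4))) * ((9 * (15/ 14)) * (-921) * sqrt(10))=-994680 * sqrt(10)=-3145454.34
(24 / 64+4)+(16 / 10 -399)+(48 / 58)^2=-13198321 / 33640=-392.34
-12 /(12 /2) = -2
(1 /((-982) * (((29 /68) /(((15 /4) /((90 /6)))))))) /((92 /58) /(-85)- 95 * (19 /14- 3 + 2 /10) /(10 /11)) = -20230 /5109075459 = -0.00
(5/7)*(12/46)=30/161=0.19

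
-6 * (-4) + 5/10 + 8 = 65/2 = 32.50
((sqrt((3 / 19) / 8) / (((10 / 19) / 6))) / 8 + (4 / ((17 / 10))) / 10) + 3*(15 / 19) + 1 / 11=3*sqrt(114) / 160 + 9574 / 3553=2.89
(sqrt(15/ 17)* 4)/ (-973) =-4* sqrt(255)/ 16541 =-0.00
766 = 766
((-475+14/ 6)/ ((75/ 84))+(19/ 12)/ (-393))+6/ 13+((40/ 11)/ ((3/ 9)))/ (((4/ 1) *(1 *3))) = -8902259909/ 16859700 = -528.02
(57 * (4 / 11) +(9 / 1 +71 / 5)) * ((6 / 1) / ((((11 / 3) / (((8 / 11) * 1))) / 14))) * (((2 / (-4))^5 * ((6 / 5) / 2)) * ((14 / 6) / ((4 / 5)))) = -40.02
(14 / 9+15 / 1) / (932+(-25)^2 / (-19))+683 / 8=105031849 / 1229976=85.39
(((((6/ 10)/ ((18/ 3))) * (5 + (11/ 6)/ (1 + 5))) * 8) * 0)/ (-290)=0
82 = 82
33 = 33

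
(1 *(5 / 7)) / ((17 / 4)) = 20 / 119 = 0.17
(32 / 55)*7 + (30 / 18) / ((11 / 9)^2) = 3139 / 605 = 5.19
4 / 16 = 1 / 4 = 0.25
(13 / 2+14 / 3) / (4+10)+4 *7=2419 / 84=28.80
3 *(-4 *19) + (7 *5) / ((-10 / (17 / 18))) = -8327 / 36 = -231.31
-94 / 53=-1.77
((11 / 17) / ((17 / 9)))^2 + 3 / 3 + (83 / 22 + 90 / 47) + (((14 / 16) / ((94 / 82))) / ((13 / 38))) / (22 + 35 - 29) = 6.88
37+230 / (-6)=-4 / 3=-1.33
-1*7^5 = -16807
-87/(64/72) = -783/8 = -97.88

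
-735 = -735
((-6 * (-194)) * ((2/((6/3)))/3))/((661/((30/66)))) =1940/7271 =0.27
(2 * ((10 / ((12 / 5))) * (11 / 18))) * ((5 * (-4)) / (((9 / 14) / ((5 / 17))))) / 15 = -38500 / 12393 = -3.11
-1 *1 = -1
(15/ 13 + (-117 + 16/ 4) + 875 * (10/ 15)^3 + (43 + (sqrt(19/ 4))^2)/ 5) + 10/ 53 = 58469893/ 372060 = 157.15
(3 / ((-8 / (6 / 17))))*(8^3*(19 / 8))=-160.94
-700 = -700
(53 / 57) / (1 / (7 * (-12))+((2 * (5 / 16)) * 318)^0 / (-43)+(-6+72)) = 63812 / 4527035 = 0.01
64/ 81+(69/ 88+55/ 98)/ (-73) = 19675783/ 25496856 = 0.77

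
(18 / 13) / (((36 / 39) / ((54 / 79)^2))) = 4374 / 6241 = 0.70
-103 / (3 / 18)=-618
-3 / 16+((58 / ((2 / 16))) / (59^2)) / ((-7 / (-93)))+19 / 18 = 9259763 / 3508848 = 2.64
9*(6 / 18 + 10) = 93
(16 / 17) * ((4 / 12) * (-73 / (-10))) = 584 / 255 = 2.29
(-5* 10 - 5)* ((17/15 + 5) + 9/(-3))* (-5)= 2585/3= 861.67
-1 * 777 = -777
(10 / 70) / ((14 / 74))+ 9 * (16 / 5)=7241 / 245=29.56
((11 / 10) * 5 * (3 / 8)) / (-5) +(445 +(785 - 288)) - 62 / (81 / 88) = 5665007 / 6480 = 874.23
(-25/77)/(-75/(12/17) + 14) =100/28413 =0.00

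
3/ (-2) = -3/ 2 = -1.50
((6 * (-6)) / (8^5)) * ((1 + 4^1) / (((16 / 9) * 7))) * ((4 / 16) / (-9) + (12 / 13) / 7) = -15345 / 333971456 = -0.00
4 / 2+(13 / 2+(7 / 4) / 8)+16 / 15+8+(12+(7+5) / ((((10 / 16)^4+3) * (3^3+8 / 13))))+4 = 75484941919 / 2225168160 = 33.92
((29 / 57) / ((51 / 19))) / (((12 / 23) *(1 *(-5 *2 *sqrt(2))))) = -667 *sqrt(2) / 36720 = -0.03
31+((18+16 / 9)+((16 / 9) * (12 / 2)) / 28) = 3223 / 63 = 51.16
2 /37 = 0.05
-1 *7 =-7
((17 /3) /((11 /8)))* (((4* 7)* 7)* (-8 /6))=-106624 /99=-1077.01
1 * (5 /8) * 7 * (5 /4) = 175 /32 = 5.47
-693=-693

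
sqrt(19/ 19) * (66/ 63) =22/ 21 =1.05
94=94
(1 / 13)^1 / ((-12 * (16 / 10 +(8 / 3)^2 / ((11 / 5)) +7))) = -165 / 304564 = -0.00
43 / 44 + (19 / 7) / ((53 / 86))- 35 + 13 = -271279 / 16324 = -16.62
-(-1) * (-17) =-17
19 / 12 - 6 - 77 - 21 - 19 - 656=-9329 / 12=-777.42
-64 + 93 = 29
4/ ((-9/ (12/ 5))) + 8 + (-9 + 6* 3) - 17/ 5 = 188/ 15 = 12.53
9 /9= 1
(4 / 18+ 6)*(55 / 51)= 3080 / 459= 6.71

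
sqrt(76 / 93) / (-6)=-sqrt(1767) / 279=-0.15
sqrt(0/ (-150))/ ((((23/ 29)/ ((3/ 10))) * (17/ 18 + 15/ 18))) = 0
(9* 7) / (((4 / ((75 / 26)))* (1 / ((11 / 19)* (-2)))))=-51975 / 988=-52.61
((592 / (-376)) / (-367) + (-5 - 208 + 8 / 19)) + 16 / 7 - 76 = -656780331 / 2294117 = -286.29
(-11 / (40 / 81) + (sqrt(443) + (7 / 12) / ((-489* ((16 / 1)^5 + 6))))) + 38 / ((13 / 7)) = -362647104163 / 199975073220 + sqrt(443) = 19.23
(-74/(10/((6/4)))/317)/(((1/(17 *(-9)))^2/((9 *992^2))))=-11506459110912/1585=-7259595653.57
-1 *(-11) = 11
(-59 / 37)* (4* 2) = -12.76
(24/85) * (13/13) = 24/85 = 0.28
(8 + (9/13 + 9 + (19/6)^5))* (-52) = -33977767/1944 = -17478.28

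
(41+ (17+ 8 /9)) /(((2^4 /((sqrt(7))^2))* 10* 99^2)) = 371 /1411344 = 0.00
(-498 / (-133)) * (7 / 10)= 249 / 95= 2.62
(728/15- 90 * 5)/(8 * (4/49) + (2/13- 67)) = 3836014/632475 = 6.07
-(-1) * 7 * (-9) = -63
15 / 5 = 3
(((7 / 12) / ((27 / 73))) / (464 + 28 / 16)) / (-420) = -73 / 9054180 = -0.00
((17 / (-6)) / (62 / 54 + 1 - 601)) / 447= 0.00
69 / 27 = 23 / 9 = 2.56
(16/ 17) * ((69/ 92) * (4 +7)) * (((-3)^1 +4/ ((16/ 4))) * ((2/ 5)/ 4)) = -132/ 85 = -1.55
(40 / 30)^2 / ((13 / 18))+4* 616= 2466.46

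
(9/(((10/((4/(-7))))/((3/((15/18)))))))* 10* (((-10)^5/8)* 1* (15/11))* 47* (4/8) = 571050000/77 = 7416233.77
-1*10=-10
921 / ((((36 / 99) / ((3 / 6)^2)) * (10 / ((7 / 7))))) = 10131 / 160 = 63.32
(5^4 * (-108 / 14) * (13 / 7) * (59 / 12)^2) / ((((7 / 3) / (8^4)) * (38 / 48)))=-3127887360000 / 6517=-479958164.80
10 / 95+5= 97 / 19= 5.11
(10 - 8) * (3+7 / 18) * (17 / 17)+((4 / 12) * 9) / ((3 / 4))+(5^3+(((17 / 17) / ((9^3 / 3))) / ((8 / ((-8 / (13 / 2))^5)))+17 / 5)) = 139.18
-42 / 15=-14 / 5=-2.80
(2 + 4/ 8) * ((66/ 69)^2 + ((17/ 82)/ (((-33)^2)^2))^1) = 235334208205/ 102885762276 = 2.29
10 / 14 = 5 / 7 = 0.71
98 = 98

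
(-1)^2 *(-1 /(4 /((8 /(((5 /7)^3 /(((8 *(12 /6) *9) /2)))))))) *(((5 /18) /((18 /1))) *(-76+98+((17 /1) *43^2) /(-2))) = 7177618 /75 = 95701.57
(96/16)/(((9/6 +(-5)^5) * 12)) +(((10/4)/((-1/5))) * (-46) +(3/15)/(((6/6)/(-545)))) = 466.00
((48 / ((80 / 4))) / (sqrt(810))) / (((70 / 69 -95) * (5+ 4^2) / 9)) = -138 * sqrt(10) / 1134875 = -0.00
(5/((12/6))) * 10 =25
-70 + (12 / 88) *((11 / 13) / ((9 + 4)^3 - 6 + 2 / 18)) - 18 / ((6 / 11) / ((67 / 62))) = -1679413523 / 15894320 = -105.66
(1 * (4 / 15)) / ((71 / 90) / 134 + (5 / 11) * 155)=35376 / 9347281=0.00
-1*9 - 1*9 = -18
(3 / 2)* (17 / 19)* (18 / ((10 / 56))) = 12852 / 95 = 135.28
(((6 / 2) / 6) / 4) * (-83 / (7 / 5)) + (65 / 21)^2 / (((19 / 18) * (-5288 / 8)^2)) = -24115786995 / 3254187608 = -7.41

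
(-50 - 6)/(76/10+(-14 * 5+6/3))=140/151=0.93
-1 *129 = -129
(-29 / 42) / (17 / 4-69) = 58 / 5439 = 0.01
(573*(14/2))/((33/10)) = 13370/11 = 1215.45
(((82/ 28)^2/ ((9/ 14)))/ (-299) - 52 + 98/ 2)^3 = -1509121930906927/ 53471848818024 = -28.22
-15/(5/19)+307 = 250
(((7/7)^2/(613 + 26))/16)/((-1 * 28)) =-1/286272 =-0.00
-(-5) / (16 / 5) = 25 / 16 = 1.56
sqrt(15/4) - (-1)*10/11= 10/11 + sqrt(15)/2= 2.85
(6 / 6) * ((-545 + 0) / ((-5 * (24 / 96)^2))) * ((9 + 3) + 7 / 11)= 242416 / 11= 22037.82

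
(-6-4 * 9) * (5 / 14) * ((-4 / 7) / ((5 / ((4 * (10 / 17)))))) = 480 / 119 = 4.03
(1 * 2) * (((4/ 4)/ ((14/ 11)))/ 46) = 11/ 322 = 0.03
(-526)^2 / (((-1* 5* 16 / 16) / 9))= -2490084 / 5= -498016.80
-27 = -27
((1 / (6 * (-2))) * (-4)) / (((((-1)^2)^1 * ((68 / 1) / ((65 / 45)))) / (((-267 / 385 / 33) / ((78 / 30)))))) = -89 / 1555092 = -0.00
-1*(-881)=881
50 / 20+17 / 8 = 37 / 8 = 4.62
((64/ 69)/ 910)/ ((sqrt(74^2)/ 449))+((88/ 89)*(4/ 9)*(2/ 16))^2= 2286049408/ 248431115205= 0.01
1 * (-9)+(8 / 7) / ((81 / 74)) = -4511 / 567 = -7.96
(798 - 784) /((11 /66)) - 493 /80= 77.84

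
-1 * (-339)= 339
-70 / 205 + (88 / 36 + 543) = 201143 / 369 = 545.10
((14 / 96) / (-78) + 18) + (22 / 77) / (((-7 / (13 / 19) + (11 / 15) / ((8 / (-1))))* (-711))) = 600061960135 / 33340166496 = 18.00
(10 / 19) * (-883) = -8830 / 19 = -464.74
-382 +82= -300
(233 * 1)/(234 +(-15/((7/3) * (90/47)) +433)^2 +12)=45668/36228441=0.00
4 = 4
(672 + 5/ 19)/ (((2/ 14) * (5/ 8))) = 715288/ 95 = 7529.35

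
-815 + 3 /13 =-10592 /13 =-814.77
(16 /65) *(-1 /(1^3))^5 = -16 /65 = -0.25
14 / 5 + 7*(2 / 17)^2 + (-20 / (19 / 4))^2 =10759146 / 521645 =20.63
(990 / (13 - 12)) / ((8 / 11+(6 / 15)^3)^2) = 935859375 / 591872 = 1581.19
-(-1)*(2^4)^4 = 65536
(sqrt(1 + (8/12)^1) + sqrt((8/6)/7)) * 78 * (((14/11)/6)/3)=52 * sqrt(21)/99 + 182 * sqrt(15)/99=9.53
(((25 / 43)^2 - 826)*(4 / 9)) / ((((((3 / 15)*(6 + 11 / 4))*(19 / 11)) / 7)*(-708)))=22390852 / 18654561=1.20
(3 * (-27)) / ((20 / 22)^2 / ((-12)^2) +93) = -0.87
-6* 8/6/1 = -8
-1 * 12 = -12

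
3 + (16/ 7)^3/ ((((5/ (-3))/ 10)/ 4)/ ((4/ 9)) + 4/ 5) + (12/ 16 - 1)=3047789/ 155036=19.66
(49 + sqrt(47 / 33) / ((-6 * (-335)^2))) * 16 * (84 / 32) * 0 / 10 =0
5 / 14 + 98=1377 / 14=98.36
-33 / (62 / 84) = -1386 / 31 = -44.71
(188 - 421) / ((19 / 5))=-1165 / 19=-61.32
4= 4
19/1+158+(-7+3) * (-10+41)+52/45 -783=-32798/45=-728.84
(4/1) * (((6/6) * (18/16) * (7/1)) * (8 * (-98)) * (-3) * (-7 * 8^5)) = -16994009088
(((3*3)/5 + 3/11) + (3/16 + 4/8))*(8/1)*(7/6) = 17003/660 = 25.76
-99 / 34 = -2.91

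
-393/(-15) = 131/5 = 26.20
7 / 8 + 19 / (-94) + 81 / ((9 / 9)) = 30709 / 376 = 81.67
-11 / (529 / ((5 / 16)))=-55 / 8464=-0.01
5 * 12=60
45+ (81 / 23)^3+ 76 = 2003648 / 12167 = 164.68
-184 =-184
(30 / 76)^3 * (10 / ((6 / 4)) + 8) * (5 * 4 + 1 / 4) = 1002375 / 54872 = 18.27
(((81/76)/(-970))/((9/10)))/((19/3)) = -27/140068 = -0.00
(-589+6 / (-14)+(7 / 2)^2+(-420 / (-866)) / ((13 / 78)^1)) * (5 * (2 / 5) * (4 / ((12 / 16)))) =-18566488 / 3031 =-6125.53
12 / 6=2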